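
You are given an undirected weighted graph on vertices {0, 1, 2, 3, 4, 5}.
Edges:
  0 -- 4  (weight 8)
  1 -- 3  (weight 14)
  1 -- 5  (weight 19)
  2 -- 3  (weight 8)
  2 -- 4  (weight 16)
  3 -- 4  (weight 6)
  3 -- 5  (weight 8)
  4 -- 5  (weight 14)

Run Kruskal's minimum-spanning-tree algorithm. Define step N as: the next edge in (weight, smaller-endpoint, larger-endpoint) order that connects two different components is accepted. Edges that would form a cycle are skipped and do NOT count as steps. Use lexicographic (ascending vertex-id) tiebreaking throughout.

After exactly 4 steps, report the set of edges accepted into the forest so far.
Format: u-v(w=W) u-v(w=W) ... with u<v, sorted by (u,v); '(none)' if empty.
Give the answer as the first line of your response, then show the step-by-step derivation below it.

0-4(w=8) 2-3(w=8) 3-4(w=6) 3-5(w=8)

step 1: add edge 3-4 (w=6); MST = {3-4(w=6)}
step 2: add edge 0-4 (w=8); MST = {0-4(w=8) 3-4(w=6)}
step 3: add edge 2-3 (w=8); MST = {0-4(w=8) 2-3(w=8) 3-4(w=6)}
step 4: add edge 3-5 (w=8); MST = {0-4(w=8) 2-3(w=8) 3-4(w=6) 3-5(w=8)}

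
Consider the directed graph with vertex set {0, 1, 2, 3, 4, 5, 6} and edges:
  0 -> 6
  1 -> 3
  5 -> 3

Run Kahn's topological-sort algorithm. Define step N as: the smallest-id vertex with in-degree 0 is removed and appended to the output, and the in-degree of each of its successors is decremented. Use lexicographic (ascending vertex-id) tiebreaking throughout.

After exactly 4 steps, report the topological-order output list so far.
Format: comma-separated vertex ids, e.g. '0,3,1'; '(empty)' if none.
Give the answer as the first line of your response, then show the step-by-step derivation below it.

0,1,2,4

step 1: output 0; order=[0]; indeg=(0,0,0,2,0,0,0)
step 2: output 1; order=[0,1]; indeg=(0,0,0,1,0,0,0)
step 3: output 2; order=[0,1,2]; indeg=(0,0,0,1,0,0,0)
step 4: output 4; order=[0,1,2,4]; indeg=(0,0,0,1,0,0,0)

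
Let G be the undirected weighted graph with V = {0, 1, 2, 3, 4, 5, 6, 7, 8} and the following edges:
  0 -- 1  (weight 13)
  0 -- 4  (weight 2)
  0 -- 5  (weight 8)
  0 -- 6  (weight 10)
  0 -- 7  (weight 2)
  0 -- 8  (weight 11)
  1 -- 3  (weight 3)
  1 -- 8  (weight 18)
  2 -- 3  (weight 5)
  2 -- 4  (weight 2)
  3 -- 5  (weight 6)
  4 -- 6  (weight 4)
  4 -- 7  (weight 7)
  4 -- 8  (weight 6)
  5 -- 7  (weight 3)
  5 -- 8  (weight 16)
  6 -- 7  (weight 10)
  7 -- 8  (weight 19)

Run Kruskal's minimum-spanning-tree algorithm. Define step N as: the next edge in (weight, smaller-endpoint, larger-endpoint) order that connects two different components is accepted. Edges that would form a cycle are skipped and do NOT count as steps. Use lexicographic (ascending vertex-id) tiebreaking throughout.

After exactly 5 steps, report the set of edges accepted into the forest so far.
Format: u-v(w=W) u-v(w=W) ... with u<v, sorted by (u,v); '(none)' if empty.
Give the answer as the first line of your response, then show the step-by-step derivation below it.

0-4(w=2) 0-7(w=2) 1-3(w=3) 2-4(w=2) 5-7(w=3)

step 1: add edge 0-4 (w=2); MST = {0-4(w=2)}
step 2: add edge 0-7 (w=2); MST = {0-4(w=2) 0-7(w=2)}
step 3: add edge 2-4 (w=2); MST = {0-4(w=2) 0-7(w=2) 2-4(w=2)}
step 4: add edge 1-3 (w=3); MST = {0-4(w=2) 0-7(w=2) 1-3(w=3) 2-4(w=2)}
step 5: add edge 5-7 (w=3); MST = {0-4(w=2) 0-7(w=2) 1-3(w=3) 2-4(w=2) 5-7(w=3)}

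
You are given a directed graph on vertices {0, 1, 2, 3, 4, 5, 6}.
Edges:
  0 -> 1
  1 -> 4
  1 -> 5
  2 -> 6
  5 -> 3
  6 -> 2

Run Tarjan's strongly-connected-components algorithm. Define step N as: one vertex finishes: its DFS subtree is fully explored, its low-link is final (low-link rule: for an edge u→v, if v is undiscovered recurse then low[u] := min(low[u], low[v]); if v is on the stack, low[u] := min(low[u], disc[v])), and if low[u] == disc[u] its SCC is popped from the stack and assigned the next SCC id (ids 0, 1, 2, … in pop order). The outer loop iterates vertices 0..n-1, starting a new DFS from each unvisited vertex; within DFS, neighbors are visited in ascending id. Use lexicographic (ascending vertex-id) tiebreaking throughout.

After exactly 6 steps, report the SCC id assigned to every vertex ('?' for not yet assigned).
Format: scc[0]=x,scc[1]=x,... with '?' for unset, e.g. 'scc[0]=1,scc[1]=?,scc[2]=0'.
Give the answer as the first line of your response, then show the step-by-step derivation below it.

scc[0]=4,scc[1]=3,scc[2]=?,scc[3]=1,scc[4]=0,scc[5]=2,scc[6]=?

step 1: low=(low[0]=0,low[1]=1,low[2]=?,low[3]=?,low[4]=2,low[5]=?,low[6]=?); scc=(scc[0]=?,scc[1]=?,scc[2]=?,scc[3]=?,scc[4]=0,scc[5]=?,scc[6]=?)
step 2: low=(low[0]=0,low[1]=1,low[2]=?,low[3]=4,low[4]=2,low[5]=3,low[6]=?); scc=(scc[0]=?,scc[1]=?,scc[2]=?,scc[3]=1,scc[4]=0,scc[5]=?,scc[6]=?)
step 3: low=(low[0]=0,low[1]=1,low[2]=?,low[3]=4,low[4]=2,low[5]=3,low[6]=?); scc=(scc[0]=?,scc[1]=?,scc[2]=?,scc[3]=1,scc[4]=0,scc[5]=2,scc[6]=?)
step 4: low=(low[0]=0,low[1]=1,low[2]=?,low[3]=4,low[4]=2,low[5]=3,low[6]=?); scc=(scc[0]=?,scc[1]=3,scc[2]=?,scc[3]=1,scc[4]=0,scc[5]=2,scc[6]=?)
step 5: low=(low[0]=0,low[1]=1,low[2]=?,low[3]=4,low[4]=2,low[5]=3,low[6]=?); scc=(scc[0]=4,scc[1]=3,scc[2]=?,scc[3]=1,scc[4]=0,scc[5]=2,scc[6]=?)
step 6: low=(low[0]=0,low[1]=1,low[2]=5,low[3]=4,low[4]=2,low[5]=3,low[6]=5); scc=(scc[0]=4,scc[1]=3,scc[2]=?,scc[3]=1,scc[4]=0,scc[5]=2,scc[6]=?)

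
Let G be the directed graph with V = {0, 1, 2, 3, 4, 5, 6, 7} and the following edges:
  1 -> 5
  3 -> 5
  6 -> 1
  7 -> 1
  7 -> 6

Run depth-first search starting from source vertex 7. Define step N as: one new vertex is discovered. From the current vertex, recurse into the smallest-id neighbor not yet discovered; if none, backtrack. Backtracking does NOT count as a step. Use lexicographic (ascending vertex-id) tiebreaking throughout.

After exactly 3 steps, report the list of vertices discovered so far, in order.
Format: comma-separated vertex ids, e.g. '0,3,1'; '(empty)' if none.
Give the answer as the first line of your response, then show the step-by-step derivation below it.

7,1,5

step 1: discover 7; path=7; order=7
step 2: discover 1; path=7>1; order=7,1
step 3: discover 5; path=7>1>5; order=7,1,5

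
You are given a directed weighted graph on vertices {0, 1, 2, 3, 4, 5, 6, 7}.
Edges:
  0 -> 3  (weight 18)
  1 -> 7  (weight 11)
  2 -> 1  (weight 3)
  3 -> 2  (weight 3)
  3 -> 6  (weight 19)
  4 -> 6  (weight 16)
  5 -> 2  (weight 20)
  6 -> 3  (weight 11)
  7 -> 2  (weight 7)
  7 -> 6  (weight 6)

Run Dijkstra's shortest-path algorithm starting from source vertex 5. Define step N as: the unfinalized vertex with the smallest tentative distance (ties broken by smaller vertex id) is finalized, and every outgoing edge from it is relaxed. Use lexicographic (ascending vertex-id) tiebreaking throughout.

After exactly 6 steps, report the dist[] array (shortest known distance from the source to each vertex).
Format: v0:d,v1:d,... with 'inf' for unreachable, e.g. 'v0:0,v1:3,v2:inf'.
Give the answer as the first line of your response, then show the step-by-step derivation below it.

v0:inf,v1:23,v2:20,v3:51,v4:inf,v5:0,v6:40,v7:34

step 1: dist = v0:inf,v1:inf,v2:20,v3:inf,v4:inf,v5:0,v6:inf,v7:inf
step 2: dist = v0:inf,v1:23,v2:20,v3:inf,v4:inf,v5:0,v6:inf,v7:inf
step 3: dist = v0:inf,v1:23,v2:20,v3:inf,v4:inf,v5:0,v6:inf,v7:34
step 4: dist = v0:inf,v1:23,v2:20,v3:inf,v4:inf,v5:0,v6:40,v7:34
step 5: dist = v0:inf,v1:23,v2:20,v3:51,v4:inf,v5:0,v6:40,v7:34
step 6: dist = v0:inf,v1:23,v2:20,v3:51,v4:inf,v5:0,v6:40,v7:34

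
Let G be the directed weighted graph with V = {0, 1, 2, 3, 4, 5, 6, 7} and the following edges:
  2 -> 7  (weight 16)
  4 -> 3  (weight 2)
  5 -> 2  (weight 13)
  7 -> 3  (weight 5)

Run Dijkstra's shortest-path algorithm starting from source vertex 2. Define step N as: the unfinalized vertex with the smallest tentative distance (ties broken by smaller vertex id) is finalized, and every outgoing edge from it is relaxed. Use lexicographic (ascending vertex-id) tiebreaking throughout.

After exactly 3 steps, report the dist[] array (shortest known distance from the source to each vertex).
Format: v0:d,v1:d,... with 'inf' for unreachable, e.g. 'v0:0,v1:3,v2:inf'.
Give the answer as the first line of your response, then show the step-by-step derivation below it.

v0:inf,v1:inf,v2:0,v3:21,v4:inf,v5:inf,v6:inf,v7:16

step 1: dist = v0:inf,v1:inf,v2:0,v3:inf,v4:inf,v5:inf,v6:inf,v7:16
step 2: dist = v0:inf,v1:inf,v2:0,v3:21,v4:inf,v5:inf,v6:inf,v7:16
step 3: dist = v0:inf,v1:inf,v2:0,v3:21,v4:inf,v5:inf,v6:inf,v7:16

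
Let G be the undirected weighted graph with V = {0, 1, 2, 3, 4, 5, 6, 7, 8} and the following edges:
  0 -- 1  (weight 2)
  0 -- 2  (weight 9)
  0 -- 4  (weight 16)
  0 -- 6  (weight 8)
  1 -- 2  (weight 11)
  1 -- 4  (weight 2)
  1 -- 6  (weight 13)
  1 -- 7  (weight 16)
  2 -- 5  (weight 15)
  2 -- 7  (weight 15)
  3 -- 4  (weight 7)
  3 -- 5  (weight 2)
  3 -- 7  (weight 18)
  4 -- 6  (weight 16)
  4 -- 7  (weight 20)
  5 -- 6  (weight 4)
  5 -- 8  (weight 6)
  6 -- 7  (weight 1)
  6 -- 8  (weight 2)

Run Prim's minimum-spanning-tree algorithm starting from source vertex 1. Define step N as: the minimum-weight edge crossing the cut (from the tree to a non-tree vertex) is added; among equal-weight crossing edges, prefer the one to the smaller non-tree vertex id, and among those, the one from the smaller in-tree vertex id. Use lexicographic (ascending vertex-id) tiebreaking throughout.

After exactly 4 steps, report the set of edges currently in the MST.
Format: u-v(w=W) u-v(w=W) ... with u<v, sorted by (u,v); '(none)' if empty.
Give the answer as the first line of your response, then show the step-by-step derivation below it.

0-1(w=2) 1-4(w=2) 3-4(w=7) 3-5(w=2)

step 1: add edge 0-1 (w=2); MST = {0-1(w=2)}
step 2: add edge 1-4 (w=2); MST = {0-1(w=2) 1-4(w=2)}
step 3: add edge 3-4 (w=7); MST = {0-1(w=2) 1-4(w=2) 3-4(w=7)}
step 4: add edge 3-5 (w=2); MST = {0-1(w=2) 1-4(w=2) 3-4(w=7) 3-5(w=2)}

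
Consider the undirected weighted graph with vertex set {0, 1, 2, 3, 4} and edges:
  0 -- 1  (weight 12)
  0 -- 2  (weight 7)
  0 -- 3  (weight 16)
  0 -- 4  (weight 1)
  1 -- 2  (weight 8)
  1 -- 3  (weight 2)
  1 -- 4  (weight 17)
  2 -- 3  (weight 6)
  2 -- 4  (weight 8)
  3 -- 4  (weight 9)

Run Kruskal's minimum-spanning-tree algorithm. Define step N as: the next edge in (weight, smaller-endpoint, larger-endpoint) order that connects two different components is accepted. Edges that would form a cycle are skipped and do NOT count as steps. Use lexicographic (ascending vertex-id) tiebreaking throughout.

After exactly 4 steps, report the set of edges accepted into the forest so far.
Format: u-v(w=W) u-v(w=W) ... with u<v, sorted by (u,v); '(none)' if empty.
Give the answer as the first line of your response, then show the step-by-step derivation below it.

0-2(w=7) 0-4(w=1) 1-3(w=2) 2-3(w=6)

step 1: add edge 0-4 (w=1); MST = {0-4(w=1)}
step 2: add edge 1-3 (w=2); MST = {0-4(w=1) 1-3(w=2)}
step 3: add edge 2-3 (w=6); MST = {0-4(w=1) 1-3(w=2) 2-3(w=6)}
step 4: add edge 0-2 (w=7); MST = {0-2(w=7) 0-4(w=1) 1-3(w=2) 2-3(w=6)}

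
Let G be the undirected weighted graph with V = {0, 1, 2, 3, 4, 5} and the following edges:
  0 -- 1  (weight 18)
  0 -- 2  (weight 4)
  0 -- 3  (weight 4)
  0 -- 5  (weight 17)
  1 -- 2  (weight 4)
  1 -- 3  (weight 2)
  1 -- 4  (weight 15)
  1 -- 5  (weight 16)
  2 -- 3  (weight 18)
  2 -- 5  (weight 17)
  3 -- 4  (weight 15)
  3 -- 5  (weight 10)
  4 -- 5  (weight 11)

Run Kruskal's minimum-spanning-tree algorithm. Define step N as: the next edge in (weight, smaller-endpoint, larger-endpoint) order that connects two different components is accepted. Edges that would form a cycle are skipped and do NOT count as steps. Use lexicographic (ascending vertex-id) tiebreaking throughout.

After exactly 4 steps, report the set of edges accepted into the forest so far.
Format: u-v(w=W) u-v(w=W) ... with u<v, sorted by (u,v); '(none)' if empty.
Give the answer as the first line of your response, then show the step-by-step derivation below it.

0-2(w=4) 0-3(w=4) 1-3(w=2) 3-5(w=10)

step 1: add edge 1-3 (w=2); MST = {1-3(w=2)}
step 2: add edge 0-2 (w=4); MST = {0-2(w=4) 1-3(w=2)}
step 3: add edge 0-3 (w=4); MST = {0-2(w=4) 0-3(w=4) 1-3(w=2)}
step 4: add edge 3-5 (w=10); MST = {0-2(w=4) 0-3(w=4) 1-3(w=2) 3-5(w=10)}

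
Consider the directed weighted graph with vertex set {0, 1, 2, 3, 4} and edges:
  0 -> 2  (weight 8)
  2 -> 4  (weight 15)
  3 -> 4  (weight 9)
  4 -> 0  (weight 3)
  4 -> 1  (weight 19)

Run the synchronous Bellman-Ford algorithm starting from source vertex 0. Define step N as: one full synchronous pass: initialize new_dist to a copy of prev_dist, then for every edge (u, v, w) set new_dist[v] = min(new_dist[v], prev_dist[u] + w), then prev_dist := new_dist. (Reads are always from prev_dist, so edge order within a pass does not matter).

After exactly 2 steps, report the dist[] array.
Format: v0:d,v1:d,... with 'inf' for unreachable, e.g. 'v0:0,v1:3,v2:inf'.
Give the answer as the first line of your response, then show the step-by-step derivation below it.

v0:0,v1:inf,v2:8,v3:inf,v4:23

step 1: dist = v0:0,v1:inf,v2:8,v3:inf,v4:inf
step 2: dist = v0:0,v1:inf,v2:8,v3:inf,v4:23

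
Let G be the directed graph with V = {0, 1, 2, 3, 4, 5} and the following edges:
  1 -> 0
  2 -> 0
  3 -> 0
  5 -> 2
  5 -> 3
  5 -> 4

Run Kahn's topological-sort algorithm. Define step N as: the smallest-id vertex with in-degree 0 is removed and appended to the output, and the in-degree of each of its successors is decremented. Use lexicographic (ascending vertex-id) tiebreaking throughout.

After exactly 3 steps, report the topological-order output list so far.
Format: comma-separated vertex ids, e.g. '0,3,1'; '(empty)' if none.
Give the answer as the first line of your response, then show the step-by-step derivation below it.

1,5,2

step 1: output 1; order=[1]; indeg=(2,0,1,1,1,0)
step 2: output 5; order=[1,5]; indeg=(2,0,0,0,0,0)
step 3: output 2; order=[1,5,2]; indeg=(1,0,0,0,0,0)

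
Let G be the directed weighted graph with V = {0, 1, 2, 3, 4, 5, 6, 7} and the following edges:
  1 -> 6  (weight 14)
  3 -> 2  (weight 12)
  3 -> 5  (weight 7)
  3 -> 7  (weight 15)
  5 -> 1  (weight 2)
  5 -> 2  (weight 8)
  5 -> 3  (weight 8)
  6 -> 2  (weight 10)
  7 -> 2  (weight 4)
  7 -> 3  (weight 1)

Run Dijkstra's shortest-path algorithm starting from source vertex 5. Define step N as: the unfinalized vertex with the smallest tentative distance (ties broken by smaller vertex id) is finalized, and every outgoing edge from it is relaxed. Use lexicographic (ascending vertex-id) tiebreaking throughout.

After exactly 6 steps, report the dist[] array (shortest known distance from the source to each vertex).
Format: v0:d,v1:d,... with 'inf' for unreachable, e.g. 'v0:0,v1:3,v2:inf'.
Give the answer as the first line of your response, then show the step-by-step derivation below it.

v0:inf,v1:2,v2:8,v3:8,v4:inf,v5:0,v6:16,v7:23

step 1: dist = v0:inf,v1:2,v2:8,v3:8,v4:inf,v5:0,v6:inf,v7:inf
step 2: dist = v0:inf,v1:2,v2:8,v3:8,v4:inf,v5:0,v6:16,v7:inf
step 3: dist = v0:inf,v1:2,v2:8,v3:8,v4:inf,v5:0,v6:16,v7:inf
step 4: dist = v0:inf,v1:2,v2:8,v3:8,v4:inf,v5:0,v6:16,v7:23
step 5: dist = v0:inf,v1:2,v2:8,v3:8,v4:inf,v5:0,v6:16,v7:23
step 6: dist = v0:inf,v1:2,v2:8,v3:8,v4:inf,v5:0,v6:16,v7:23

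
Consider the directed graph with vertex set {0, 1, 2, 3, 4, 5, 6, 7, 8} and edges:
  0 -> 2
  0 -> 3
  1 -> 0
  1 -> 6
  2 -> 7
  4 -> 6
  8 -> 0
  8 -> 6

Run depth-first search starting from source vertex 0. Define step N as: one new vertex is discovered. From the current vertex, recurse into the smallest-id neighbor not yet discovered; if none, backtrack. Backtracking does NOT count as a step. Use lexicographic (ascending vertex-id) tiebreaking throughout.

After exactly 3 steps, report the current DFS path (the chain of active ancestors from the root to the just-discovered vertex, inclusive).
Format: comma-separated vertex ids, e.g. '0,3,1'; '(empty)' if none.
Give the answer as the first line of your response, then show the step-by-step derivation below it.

0,2,7

step 1: discover 0; path=0; order=0
step 2: discover 2; path=0>2; order=0,2
step 3: discover 7; path=0>2>7; order=0,2,7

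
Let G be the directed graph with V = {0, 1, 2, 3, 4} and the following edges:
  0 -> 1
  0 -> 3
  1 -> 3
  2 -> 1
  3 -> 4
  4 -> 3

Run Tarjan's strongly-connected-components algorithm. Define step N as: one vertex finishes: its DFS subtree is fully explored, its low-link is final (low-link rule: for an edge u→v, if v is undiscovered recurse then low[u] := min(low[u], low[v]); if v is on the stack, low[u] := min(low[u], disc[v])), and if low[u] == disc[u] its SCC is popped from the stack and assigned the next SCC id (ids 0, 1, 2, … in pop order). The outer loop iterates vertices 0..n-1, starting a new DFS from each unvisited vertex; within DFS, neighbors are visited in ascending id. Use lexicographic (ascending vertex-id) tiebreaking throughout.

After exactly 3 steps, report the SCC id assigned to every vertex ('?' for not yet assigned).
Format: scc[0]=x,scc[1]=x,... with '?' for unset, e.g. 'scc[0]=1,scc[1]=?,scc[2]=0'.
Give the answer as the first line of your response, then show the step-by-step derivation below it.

scc[0]=?,scc[1]=1,scc[2]=?,scc[3]=0,scc[4]=0

step 1: low=(low[0]=0,low[1]=1,low[2]=?,low[3]=2,low[4]=2); scc=(scc[0]=?,scc[1]=?,scc[2]=?,scc[3]=?,scc[4]=?)
step 2: low=(low[0]=0,low[1]=1,low[2]=?,low[3]=2,low[4]=2); scc=(scc[0]=?,scc[1]=?,scc[2]=?,scc[3]=0,scc[4]=0)
step 3: low=(low[0]=0,low[1]=1,low[2]=?,low[3]=2,low[4]=2); scc=(scc[0]=?,scc[1]=1,scc[2]=?,scc[3]=0,scc[4]=0)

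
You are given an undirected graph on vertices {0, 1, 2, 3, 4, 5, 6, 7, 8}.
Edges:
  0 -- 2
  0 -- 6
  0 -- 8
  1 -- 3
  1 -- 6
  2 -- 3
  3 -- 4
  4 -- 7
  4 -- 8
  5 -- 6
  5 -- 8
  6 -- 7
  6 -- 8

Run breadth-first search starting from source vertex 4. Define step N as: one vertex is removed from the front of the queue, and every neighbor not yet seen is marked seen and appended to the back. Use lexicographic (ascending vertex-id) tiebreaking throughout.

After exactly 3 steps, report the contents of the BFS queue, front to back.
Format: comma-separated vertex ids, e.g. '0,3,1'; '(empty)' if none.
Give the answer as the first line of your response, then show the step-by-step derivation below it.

8,1,2,6

step 1: dequeue 4; queue=[3,7,8]; order=4
step 2: dequeue 3; queue=[7,8,1,2]; order=4,3
step 3: dequeue 7; queue=[8,1,2,6]; order=4,3,7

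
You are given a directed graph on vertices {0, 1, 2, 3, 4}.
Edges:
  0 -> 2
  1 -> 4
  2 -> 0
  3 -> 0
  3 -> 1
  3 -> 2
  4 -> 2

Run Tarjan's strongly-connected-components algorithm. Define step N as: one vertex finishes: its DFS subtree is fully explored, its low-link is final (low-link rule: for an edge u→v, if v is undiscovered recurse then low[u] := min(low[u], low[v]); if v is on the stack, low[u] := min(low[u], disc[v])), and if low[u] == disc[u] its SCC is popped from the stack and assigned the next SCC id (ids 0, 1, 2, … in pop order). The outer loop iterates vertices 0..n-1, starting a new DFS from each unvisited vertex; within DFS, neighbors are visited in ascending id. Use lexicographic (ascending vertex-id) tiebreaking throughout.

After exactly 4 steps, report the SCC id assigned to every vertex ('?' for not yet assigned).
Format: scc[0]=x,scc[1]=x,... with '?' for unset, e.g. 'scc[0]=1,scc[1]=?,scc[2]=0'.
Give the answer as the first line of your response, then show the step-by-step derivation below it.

scc[0]=0,scc[1]=2,scc[2]=0,scc[3]=?,scc[4]=1

step 1: low=(low[0]=0,low[1]=?,low[2]=0,low[3]=?,low[4]=?); scc=(scc[0]=?,scc[1]=?,scc[2]=?,scc[3]=?,scc[4]=?)
step 2: low=(low[0]=0,low[1]=?,low[2]=0,low[3]=?,low[4]=?); scc=(scc[0]=0,scc[1]=?,scc[2]=0,scc[3]=?,scc[4]=?)
step 3: low=(low[0]=0,low[1]=2,low[2]=0,low[3]=?,low[4]=3); scc=(scc[0]=0,scc[1]=?,scc[2]=0,scc[3]=?,scc[4]=1)
step 4: low=(low[0]=0,low[1]=2,low[2]=0,low[3]=?,low[4]=3); scc=(scc[0]=0,scc[1]=2,scc[2]=0,scc[3]=?,scc[4]=1)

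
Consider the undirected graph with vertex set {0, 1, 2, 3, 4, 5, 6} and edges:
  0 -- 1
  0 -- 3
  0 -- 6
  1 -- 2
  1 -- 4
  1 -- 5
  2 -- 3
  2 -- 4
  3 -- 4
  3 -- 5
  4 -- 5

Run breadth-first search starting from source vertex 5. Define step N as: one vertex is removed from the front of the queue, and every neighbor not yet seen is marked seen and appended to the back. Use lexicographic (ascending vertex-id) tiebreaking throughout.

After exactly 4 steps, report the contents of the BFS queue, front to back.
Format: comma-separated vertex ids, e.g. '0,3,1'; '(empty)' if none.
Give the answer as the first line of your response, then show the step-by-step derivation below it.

0,2

step 1: dequeue 5; queue=[1,3,4]; order=5
step 2: dequeue 1; queue=[3,4,0,2]; order=5,1
step 3: dequeue 3; queue=[4,0,2]; order=5,1,3
step 4: dequeue 4; queue=[0,2]; order=5,1,3,4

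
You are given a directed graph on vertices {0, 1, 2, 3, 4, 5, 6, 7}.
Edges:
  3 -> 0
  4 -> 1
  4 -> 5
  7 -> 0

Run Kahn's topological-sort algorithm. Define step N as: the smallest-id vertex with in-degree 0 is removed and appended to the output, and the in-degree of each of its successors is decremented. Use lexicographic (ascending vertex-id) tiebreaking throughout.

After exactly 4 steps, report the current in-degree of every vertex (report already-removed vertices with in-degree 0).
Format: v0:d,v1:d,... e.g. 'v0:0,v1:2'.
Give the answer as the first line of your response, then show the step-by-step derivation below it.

v0:1,v1:0,v2:0,v3:0,v4:0,v5:0,v6:0,v7:0

step 1: output 2; order=[2]; indeg=(2,1,0,0,0,1,0,0)
step 2: output 3; order=[2,3]; indeg=(1,1,0,0,0,1,0,0)
step 3: output 4; order=[2,3,4]; indeg=(1,0,0,0,0,0,0,0)
step 4: output 1; order=[2,3,4,1]; indeg=(1,0,0,0,0,0,0,0)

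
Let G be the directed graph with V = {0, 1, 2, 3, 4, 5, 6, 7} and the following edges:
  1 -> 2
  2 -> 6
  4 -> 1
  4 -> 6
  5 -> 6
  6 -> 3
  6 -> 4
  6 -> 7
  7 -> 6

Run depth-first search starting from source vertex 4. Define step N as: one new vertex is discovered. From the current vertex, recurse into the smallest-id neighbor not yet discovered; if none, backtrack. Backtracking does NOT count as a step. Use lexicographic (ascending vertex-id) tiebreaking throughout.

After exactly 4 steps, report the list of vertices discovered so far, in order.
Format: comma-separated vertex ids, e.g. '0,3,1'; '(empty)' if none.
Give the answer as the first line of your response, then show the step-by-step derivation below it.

4,1,2,6

step 1: discover 4; path=4; order=4
step 2: discover 1; path=4>1; order=4,1
step 3: discover 2; path=4>1>2; order=4,1,2
step 4: discover 6; path=4>1>2>6; order=4,1,2,6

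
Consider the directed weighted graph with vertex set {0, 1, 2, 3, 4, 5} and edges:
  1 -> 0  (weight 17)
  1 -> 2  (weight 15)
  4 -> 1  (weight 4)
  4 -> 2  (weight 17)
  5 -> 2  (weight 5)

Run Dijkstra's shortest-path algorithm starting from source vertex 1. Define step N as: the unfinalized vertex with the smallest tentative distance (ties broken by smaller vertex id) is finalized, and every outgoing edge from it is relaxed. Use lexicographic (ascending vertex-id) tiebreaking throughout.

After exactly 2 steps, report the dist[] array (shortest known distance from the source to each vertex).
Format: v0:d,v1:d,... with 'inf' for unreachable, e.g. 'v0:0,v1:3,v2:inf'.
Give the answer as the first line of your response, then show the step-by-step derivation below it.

v0:17,v1:0,v2:15,v3:inf,v4:inf,v5:inf

step 1: dist = v0:17,v1:0,v2:15,v3:inf,v4:inf,v5:inf
step 2: dist = v0:17,v1:0,v2:15,v3:inf,v4:inf,v5:inf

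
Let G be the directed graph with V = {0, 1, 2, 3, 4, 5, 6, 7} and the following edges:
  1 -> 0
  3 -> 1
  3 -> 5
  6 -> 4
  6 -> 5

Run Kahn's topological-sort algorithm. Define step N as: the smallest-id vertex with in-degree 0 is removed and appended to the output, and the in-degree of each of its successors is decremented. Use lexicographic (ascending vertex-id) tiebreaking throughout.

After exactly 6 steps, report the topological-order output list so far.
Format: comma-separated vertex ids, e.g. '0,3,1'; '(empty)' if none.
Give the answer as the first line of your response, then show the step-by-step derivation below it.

2,3,1,0,6,4

step 1: output 2; order=[2]; indeg=(1,1,0,0,1,2,0,0)
step 2: output 3; order=[2,3]; indeg=(1,0,0,0,1,1,0,0)
step 3: output 1; order=[2,3,1]; indeg=(0,0,0,0,1,1,0,0)
step 4: output 0; order=[2,3,1,0]; indeg=(0,0,0,0,1,1,0,0)
step 5: output 6; order=[2,3,1,0,6]; indeg=(0,0,0,0,0,0,0,0)
step 6: output 4; order=[2,3,1,0,6,4]; indeg=(0,0,0,0,0,0,0,0)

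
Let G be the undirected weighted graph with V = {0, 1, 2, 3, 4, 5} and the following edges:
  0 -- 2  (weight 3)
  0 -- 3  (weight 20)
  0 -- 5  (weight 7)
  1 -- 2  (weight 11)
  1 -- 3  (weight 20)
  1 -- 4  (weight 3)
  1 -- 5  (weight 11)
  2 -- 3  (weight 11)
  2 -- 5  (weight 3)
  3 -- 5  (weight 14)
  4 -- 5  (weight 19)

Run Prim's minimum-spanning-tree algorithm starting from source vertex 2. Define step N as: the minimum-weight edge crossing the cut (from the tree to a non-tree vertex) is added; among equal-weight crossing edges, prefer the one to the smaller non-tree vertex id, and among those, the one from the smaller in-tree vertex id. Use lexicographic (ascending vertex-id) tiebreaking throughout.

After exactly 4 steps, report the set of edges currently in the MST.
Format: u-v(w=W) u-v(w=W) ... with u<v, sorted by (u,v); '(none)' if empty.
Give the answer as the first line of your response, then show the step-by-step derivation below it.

0-2(w=3) 1-2(w=11) 1-4(w=3) 2-5(w=3)

step 1: add edge 0-2 (w=3); MST = {0-2(w=3)}
step 2: add edge 2-5 (w=3); MST = {0-2(w=3) 2-5(w=3)}
step 3: add edge 1-2 (w=11); MST = {0-2(w=3) 1-2(w=11) 2-5(w=3)}
step 4: add edge 1-4 (w=3); MST = {0-2(w=3) 1-2(w=11) 1-4(w=3) 2-5(w=3)}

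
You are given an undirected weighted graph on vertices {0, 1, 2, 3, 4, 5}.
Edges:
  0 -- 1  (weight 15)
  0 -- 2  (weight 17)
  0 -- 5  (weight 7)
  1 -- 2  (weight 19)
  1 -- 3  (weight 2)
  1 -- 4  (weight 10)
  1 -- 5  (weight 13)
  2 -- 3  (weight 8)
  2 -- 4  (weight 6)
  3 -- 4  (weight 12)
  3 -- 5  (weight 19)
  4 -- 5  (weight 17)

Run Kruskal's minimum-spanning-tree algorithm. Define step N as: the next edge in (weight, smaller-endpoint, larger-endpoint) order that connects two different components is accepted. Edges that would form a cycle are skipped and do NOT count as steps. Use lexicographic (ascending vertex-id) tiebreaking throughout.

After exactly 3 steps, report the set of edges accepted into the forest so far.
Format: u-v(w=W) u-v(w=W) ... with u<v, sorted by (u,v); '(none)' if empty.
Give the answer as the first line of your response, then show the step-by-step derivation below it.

0-5(w=7) 1-3(w=2) 2-4(w=6)

step 1: add edge 1-3 (w=2); MST = {1-3(w=2)}
step 2: add edge 2-4 (w=6); MST = {1-3(w=2) 2-4(w=6)}
step 3: add edge 0-5 (w=7); MST = {0-5(w=7) 1-3(w=2) 2-4(w=6)}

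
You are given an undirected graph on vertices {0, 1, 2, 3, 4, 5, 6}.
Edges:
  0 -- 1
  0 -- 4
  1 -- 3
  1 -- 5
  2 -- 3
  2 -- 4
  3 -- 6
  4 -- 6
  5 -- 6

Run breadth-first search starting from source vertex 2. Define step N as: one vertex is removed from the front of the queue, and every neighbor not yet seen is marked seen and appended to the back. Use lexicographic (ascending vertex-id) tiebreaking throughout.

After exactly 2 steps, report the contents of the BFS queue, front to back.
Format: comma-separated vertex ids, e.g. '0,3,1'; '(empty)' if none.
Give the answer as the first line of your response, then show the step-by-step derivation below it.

4,1,6

step 1: dequeue 2; queue=[3,4]; order=2
step 2: dequeue 3; queue=[4,1,6]; order=2,3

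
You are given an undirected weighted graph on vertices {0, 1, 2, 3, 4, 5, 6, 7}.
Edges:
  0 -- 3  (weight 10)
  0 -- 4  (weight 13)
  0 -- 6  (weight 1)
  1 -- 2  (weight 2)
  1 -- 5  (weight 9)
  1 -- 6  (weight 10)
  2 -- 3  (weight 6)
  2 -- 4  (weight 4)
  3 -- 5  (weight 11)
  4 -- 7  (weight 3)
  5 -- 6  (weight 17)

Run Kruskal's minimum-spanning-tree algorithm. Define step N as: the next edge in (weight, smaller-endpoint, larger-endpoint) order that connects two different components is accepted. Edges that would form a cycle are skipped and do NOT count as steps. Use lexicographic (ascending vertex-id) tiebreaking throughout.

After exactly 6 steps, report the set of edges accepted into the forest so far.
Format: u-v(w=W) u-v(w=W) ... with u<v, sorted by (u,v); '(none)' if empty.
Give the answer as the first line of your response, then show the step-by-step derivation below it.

0-6(w=1) 1-2(w=2) 1-5(w=9) 2-3(w=6) 2-4(w=4) 4-7(w=3)

step 1: add edge 0-6 (w=1); MST = {0-6(w=1)}
step 2: add edge 1-2 (w=2); MST = {0-6(w=1) 1-2(w=2)}
step 3: add edge 4-7 (w=3); MST = {0-6(w=1) 1-2(w=2) 4-7(w=3)}
step 4: add edge 2-4 (w=4); MST = {0-6(w=1) 1-2(w=2) 2-4(w=4) 4-7(w=3)}
step 5: add edge 2-3 (w=6); MST = {0-6(w=1) 1-2(w=2) 2-3(w=6) 2-4(w=4) 4-7(w=3)}
step 6: add edge 1-5 (w=9); MST = {0-6(w=1) 1-2(w=2) 1-5(w=9) 2-3(w=6) 2-4(w=4) 4-7(w=3)}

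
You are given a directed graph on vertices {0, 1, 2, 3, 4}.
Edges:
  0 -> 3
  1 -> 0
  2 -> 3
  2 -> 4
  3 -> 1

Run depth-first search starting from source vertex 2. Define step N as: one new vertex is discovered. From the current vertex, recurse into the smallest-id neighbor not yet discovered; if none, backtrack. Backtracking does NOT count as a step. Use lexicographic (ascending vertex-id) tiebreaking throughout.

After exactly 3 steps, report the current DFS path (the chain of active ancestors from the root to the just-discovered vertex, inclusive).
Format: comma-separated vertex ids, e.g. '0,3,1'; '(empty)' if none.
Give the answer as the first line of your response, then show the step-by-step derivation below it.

2,3,1

step 1: discover 2; path=2; order=2
step 2: discover 3; path=2>3; order=2,3
step 3: discover 1; path=2>3>1; order=2,3,1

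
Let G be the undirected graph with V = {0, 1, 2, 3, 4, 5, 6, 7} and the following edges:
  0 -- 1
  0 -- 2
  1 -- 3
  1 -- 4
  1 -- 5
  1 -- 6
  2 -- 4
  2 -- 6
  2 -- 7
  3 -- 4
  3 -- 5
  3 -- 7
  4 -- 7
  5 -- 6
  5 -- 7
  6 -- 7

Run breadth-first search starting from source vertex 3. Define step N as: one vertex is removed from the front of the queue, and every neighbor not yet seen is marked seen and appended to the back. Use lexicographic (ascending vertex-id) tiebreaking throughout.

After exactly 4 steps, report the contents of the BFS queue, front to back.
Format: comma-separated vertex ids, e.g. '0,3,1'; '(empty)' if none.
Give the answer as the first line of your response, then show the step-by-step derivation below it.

7,0,6,2

step 1: dequeue 3; queue=[1,4,5,7]; order=3
step 2: dequeue 1; queue=[4,5,7,0,6]; order=3,1
step 3: dequeue 4; queue=[5,7,0,6,2]; order=3,1,4
step 4: dequeue 5; queue=[7,0,6,2]; order=3,1,4,5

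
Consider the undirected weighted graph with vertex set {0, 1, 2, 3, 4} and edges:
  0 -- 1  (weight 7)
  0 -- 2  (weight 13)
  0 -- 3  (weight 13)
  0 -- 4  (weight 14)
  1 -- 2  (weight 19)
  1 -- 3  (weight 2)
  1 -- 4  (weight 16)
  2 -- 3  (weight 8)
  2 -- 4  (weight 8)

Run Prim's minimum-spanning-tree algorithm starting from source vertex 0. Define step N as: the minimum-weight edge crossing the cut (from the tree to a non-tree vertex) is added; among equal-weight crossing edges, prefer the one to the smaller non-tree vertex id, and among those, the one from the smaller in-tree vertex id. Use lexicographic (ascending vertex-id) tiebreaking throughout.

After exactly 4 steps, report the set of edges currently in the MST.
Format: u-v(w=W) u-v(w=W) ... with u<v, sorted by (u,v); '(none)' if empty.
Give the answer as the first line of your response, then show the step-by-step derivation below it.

0-1(w=7) 1-3(w=2) 2-3(w=8) 2-4(w=8)

step 1: add edge 0-1 (w=7); MST = {0-1(w=7)}
step 2: add edge 1-3 (w=2); MST = {0-1(w=7) 1-3(w=2)}
step 3: add edge 2-3 (w=8); MST = {0-1(w=7) 1-3(w=2) 2-3(w=8)}
step 4: add edge 2-4 (w=8); MST = {0-1(w=7) 1-3(w=2) 2-3(w=8) 2-4(w=8)}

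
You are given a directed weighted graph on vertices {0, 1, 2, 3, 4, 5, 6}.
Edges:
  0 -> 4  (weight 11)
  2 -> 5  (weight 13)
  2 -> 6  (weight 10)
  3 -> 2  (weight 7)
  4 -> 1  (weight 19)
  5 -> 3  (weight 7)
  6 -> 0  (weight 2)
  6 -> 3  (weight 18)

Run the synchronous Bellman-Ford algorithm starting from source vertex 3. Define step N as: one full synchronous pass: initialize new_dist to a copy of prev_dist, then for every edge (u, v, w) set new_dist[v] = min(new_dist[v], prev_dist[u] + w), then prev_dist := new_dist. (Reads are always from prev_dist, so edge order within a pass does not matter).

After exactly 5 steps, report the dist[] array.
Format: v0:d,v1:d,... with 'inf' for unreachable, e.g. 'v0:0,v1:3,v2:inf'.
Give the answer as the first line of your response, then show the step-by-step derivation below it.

v0:19,v1:49,v2:7,v3:0,v4:30,v5:20,v6:17

step 1: dist = v0:inf,v1:inf,v2:7,v3:0,v4:inf,v5:inf,v6:inf
step 2: dist = v0:inf,v1:inf,v2:7,v3:0,v4:inf,v5:20,v6:17
step 3: dist = v0:19,v1:inf,v2:7,v3:0,v4:inf,v5:20,v6:17
step 4: dist = v0:19,v1:inf,v2:7,v3:0,v4:30,v5:20,v6:17
step 5: dist = v0:19,v1:49,v2:7,v3:0,v4:30,v5:20,v6:17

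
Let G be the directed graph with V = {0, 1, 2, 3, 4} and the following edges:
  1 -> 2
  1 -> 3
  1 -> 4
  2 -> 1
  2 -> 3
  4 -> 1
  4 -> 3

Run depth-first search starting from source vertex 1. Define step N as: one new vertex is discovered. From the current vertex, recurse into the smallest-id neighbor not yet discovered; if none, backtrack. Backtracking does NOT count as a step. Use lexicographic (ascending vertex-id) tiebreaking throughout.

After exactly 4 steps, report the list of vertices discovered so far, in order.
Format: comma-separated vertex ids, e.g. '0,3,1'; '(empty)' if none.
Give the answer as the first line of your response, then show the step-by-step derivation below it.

1,2,3,4

step 1: discover 1; path=1; order=1
step 2: discover 2; path=1>2; order=1,2
step 3: discover 3; path=1>2>3; order=1,2,3
step 4: discover 4; path=1>4; order=1,2,3,4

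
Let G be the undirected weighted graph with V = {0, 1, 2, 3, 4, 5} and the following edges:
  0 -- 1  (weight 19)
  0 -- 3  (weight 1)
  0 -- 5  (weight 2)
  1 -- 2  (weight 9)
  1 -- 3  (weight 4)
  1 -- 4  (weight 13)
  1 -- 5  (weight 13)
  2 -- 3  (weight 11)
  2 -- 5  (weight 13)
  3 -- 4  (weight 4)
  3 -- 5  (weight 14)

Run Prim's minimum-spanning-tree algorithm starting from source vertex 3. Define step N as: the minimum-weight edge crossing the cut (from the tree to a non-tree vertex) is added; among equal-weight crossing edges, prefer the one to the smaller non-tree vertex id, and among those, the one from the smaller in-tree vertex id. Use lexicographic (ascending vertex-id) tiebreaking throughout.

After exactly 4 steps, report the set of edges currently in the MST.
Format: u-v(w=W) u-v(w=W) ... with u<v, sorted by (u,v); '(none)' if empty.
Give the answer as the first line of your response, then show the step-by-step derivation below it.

0-3(w=1) 0-5(w=2) 1-3(w=4) 3-4(w=4)

step 1: add edge 0-3 (w=1); MST = {0-3(w=1)}
step 2: add edge 0-5 (w=2); MST = {0-3(w=1) 0-5(w=2)}
step 3: add edge 1-3 (w=4); MST = {0-3(w=1) 0-5(w=2) 1-3(w=4)}
step 4: add edge 3-4 (w=4); MST = {0-3(w=1) 0-5(w=2) 1-3(w=4) 3-4(w=4)}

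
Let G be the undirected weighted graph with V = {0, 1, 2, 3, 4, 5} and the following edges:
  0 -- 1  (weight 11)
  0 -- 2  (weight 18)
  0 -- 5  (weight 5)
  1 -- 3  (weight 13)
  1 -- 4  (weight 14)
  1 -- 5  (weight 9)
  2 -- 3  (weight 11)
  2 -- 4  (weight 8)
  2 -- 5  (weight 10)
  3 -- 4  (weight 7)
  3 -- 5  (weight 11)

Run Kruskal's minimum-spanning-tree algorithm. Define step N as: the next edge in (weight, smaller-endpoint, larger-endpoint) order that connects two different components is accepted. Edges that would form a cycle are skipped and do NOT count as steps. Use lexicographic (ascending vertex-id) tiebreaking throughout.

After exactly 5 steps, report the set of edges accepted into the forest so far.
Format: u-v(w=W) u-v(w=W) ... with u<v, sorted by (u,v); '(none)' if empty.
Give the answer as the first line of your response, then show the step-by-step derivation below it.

0-5(w=5) 1-5(w=9) 2-4(w=8) 2-5(w=10) 3-4(w=7)

step 1: add edge 0-5 (w=5); MST = {0-5(w=5)}
step 2: add edge 3-4 (w=7); MST = {0-5(w=5) 3-4(w=7)}
step 3: add edge 2-4 (w=8); MST = {0-5(w=5) 2-4(w=8) 3-4(w=7)}
step 4: add edge 1-5 (w=9); MST = {0-5(w=5) 1-5(w=9) 2-4(w=8) 3-4(w=7)}
step 5: add edge 2-5 (w=10); MST = {0-5(w=5) 1-5(w=9) 2-4(w=8) 2-5(w=10) 3-4(w=7)}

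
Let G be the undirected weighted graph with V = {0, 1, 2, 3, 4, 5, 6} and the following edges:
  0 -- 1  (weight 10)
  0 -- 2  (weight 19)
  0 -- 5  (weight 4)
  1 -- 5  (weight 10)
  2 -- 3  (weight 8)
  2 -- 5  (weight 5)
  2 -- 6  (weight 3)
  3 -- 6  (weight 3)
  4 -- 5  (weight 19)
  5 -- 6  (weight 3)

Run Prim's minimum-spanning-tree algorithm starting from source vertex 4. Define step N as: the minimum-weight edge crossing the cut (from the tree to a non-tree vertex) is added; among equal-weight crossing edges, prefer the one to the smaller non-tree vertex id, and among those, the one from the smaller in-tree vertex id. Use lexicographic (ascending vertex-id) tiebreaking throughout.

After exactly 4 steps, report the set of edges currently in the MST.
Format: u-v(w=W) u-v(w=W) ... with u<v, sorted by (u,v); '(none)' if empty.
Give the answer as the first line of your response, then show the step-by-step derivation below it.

2-6(w=3) 3-6(w=3) 4-5(w=19) 5-6(w=3)

step 1: add edge 4-5 (w=19); MST = {4-5(w=19)}
step 2: add edge 5-6 (w=3); MST = {4-5(w=19) 5-6(w=3)}
step 3: add edge 2-6 (w=3); MST = {2-6(w=3) 4-5(w=19) 5-6(w=3)}
step 4: add edge 3-6 (w=3); MST = {2-6(w=3) 3-6(w=3) 4-5(w=19) 5-6(w=3)}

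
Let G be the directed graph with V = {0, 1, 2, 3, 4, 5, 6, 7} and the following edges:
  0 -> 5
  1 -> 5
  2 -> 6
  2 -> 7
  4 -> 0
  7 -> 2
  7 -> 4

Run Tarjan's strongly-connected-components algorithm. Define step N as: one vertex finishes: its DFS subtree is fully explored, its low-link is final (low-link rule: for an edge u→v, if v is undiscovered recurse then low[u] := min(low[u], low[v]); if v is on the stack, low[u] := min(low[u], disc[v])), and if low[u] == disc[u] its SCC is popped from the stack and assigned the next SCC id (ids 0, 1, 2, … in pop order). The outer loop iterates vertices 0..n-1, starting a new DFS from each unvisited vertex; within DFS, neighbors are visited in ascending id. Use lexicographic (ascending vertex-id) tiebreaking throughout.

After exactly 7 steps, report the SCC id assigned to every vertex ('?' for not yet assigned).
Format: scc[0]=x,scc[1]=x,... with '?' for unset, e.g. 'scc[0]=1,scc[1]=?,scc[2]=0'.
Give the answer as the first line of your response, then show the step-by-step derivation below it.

scc[0]=1,scc[1]=2,scc[2]=5,scc[3]=?,scc[4]=4,scc[5]=0,scc[6]=3,scc[7]=5

step 1: low=(low[0]=0,low[1]=?,low[2]=?,low[3]=?,low[4]=?,low[5]=1,low[6]=?,low[7]=?); scc=(scc[0]=?,scc[1]=?,scc[2]=?,scc[3]=?,scc[4]=?,scc[5]=0,scc[6]=?,scc[7]=?)
step 2: low=(low[0]=0,low[1]=?,low[2]=?,low[3]=?,low[4]=?,low[5]=1,low[6]=?,low[7]=?); scc=(scc[0]=1,scc[1]=?,scc[2]=?,scc[3]=?,scc[4]=?,scc[5]=0,scc[6]=?,scc[7]=?)
step 3: low=(low[0]=0,low[1]=2,low[2]=?,low[3]=?,low[4]=?,low[5]=1,low[6]=?,low[7]=?); scc=(scc[0]=1,scc[1]=2,scc[2]=?,scc[3]=?,scc[4]=?,scc[5]=0,scc[6]=?,scc[7]=?)
step 4: low=(low[0]=0,low[1]=2,low[2]=3,low[3]=?,low[4]=?,low[5]=1,low[6]=4,low[7]=?); scc=(scc[0]=1,scc[1]=2,scc[2]=?,scc[3]=?,scc[4]=?,scc[5]=0,scc[6]=3,scc[7]=?)
step 5: low=(low[0]=0,low[1]=2,low[2]=3,low[3]=?,low[4]=6,low[5]=1,low[6]=4,low[7]=3); scc=(scc[0]=1,scc[1]=2,scc[2]=?,scc[3]=?,scc[4]=4,scc[5]=0,scc[6]=3,scc[7]=?)
step 6: low=(low[0]=0,low[1]=2,low[2]=3,low[3]=?,low[4]=6,low[5]=1,low[6]=4,low[7]=3); scc=(scc[0]=1,scc[1]=2,scc[2]=?,scc[3]=?,scc[4]=4,scc[5]=0,scc[6]=3,scc[7]=?)
step 7: low=(low[0]=0,low[1]=2,low[2]=3,low[3]=?,low[4]=6,low[5]=1,low[6]=4,low[7]=3); scc=(scc[0]=1,scc[1]=2,scc[2]=5,scc[3]=?,scc[4]=4,scc[5]=0,scc[6]=3,scc[7]=5)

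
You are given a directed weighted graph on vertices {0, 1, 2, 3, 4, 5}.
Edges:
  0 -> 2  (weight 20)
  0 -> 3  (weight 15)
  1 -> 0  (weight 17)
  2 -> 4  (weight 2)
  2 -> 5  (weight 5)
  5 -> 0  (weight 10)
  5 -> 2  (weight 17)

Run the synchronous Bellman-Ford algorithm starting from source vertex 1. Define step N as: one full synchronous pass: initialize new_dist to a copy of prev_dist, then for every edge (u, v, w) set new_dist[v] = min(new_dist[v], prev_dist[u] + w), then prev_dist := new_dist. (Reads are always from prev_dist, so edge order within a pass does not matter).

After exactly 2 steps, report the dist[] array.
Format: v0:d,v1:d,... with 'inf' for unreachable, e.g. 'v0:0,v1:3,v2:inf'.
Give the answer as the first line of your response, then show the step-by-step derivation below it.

v0:17,v1:0,v2:37,v3:32,v4:inf,v5:inf

step 1: dist = v0:17,v1:0,v2:inf,v3:inf,v4:inf,v5:inf
step 2: dist = v0:17,v1:0,v2:37,v3:32,v4:inf,v5:inf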